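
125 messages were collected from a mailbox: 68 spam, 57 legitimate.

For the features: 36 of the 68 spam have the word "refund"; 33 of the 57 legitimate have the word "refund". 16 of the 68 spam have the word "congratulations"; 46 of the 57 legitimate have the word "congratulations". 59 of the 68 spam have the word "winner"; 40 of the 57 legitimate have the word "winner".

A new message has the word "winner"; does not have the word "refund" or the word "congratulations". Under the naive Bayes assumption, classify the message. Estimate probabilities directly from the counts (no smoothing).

spam: (68/125) × (32/68) × (52/68) × (59/68) ≈ 0.169855
legitimate: (57/125) × (24/57) × (11/57) × (40/57) ≈ 0.0260018
Highest score → spam.

spam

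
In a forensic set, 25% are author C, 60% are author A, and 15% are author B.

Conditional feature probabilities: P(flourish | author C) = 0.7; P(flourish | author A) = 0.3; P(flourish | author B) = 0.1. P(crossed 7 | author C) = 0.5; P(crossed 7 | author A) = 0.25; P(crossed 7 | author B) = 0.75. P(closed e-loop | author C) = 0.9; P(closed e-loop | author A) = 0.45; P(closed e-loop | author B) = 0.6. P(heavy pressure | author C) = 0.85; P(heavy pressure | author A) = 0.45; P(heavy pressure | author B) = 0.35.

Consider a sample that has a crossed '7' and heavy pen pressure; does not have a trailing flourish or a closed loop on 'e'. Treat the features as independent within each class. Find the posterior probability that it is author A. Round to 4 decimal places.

0.5995

author C: 0.25 × (1−0.7) × 0.5 × (1−0.9) × 0.85 = 0.0031875
author A: 0.6 × (1−0.3) × 0.25 × (1−0.45) × 0.45 = 0.0259875
author B: 0.15 × (1−0.1) × 0.75 × (1−0.6) × 0.35 = 0.014175
P(author A | x) = 0.0259875 / 0.04335 ≈ 0.5995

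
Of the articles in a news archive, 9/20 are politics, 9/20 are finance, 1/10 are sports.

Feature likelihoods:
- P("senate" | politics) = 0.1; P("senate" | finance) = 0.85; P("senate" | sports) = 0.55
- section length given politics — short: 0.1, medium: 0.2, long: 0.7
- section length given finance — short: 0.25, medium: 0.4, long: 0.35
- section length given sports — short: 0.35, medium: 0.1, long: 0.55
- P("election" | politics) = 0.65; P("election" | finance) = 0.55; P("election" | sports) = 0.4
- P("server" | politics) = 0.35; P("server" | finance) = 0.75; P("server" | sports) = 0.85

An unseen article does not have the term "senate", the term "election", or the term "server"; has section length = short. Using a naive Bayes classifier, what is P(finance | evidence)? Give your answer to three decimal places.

politics: 0.45 × (1−0.1) × 0.1 × (1−0.65) × (1−0.35) = 0.00921375
finance: 0.45 × (1−0.85) × 0.25 × (1−0.55) × (1−0.75) = 0.0018984375
sports: 0.1 × (1−0.55) × 0.35 × (1−0.4) × (1−0.85) = 0.0014175
P(finance | x) = 0.0018984375 / 0.0125296875 ≈ 0.152

0.152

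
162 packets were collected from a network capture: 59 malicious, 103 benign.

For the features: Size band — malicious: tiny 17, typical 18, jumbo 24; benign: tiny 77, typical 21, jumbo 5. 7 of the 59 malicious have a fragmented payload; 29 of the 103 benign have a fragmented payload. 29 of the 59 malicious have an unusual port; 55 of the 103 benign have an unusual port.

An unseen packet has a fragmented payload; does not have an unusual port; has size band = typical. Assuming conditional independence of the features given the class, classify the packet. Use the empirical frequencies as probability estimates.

malicious: (59/162) × (18/59) × (7/59) × (30/59) ≈ 0.00670305
benign: (103/162) × (21/103) × (29/103) × (48/103) ≈ 0.0170086
Highest score → benign.

benign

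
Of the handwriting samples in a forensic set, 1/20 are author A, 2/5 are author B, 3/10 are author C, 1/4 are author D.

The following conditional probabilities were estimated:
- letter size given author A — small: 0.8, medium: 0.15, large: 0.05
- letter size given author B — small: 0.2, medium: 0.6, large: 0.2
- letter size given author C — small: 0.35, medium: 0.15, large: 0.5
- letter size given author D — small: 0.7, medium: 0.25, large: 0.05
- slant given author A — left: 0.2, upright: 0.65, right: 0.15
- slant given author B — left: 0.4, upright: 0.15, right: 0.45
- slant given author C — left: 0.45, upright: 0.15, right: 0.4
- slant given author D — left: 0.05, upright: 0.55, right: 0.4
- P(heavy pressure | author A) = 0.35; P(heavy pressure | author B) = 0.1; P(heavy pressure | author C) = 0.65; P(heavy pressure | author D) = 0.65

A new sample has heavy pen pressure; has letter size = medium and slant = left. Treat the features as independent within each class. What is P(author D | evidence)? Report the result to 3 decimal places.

0.080

author A: 0.05 × 0.15 × 0.2 × 0.35 = 0.000525
author B: 0.4 × 0.6 × 0.4 × 0.1 = 0.0096
author C: 0.3 × 0.15 × 0.45 × 0.65 = 0.0131625
author D: 0.25 × 0.25 × 0.05 × 0.65 = 0.00203125
P(author D | x) = 0.00203125 / 0.02531875 ≈ 0.080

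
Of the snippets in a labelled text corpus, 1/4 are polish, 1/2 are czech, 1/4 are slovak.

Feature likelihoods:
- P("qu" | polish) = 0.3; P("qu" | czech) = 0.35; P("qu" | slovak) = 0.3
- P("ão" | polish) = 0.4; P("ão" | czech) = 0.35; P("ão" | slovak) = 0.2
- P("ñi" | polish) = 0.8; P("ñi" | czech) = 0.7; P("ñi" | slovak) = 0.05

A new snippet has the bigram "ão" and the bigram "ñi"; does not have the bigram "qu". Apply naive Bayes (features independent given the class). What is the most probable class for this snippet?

czech

polish: 0.25 × (1−0.3) × 0.4 × 0.8 = 0.056
czech: 0.5 × (1−0.35) × 0.35 × 0.7 = 0.079625
slovak: 0.25 × (1−0.3) × 0.2 × 0.05 = 0.00175
Highest score → czech.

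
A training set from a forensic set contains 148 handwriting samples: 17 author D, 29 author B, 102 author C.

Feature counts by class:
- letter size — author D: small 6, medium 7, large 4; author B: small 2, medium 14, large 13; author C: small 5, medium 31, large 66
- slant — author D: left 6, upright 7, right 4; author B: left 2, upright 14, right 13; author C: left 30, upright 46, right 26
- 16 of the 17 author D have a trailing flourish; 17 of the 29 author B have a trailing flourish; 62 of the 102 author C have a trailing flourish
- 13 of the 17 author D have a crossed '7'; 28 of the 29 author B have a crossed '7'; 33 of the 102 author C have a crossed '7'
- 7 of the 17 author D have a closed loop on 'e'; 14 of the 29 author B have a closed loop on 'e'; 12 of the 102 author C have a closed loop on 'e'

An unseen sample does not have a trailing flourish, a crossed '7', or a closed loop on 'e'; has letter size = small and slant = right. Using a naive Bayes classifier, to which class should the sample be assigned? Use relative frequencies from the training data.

author D: (17/148) × (6/17) × (4/17) × (1/17) × (4/17) × (10/17) ≈ 0.0000776629
author B: (29/148) × (2/29) × (13/29) × (12/29) × (1/29) × (15/29) ≈ 0.0000447087
author C: (102/148) × (5/102) × (26/102) × (40/102) × (69/102) × (90/102) ≈ 0.00201573
Highest score → author C.

author C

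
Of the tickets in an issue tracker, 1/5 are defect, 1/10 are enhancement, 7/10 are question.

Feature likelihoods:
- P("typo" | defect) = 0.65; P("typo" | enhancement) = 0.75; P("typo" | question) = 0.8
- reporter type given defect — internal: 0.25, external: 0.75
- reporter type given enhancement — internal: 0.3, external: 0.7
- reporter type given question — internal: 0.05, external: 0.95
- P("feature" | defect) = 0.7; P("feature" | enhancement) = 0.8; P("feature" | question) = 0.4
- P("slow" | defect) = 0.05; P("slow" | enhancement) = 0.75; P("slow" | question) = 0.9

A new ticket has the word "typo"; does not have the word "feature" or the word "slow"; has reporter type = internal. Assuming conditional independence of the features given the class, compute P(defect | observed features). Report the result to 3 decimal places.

0.768

defect: 0.2 × 0.65 × 0.25 × (1−0.7) × (1−0.05) = 0.0092625
enhancement: 0.1 × 0.75 × 0.3 × (1−0.8) × (1−0.75) = 0.001125
question: 0.7 × 0.8 × 0.05 × (1−0.4) × (1−0.9) = 0.00168
P(defect | x) = 0.0092625 / 0.0120675 ≈ 0.768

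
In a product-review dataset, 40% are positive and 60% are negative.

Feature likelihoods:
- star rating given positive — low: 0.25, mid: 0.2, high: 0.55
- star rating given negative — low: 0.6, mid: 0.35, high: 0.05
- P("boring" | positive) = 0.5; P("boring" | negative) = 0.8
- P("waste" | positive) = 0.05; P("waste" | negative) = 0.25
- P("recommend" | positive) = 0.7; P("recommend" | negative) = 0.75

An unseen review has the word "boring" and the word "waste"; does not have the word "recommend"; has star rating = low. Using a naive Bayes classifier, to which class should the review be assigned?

negative

positive: 0.4 × 0.25 × 0.5 × 0.05 × (1−0.7) = 0.00075
negative: 0.6 × 0.6 × 0.8 × 0.25 × (1−0.75) = 0.018
Highest score → negative.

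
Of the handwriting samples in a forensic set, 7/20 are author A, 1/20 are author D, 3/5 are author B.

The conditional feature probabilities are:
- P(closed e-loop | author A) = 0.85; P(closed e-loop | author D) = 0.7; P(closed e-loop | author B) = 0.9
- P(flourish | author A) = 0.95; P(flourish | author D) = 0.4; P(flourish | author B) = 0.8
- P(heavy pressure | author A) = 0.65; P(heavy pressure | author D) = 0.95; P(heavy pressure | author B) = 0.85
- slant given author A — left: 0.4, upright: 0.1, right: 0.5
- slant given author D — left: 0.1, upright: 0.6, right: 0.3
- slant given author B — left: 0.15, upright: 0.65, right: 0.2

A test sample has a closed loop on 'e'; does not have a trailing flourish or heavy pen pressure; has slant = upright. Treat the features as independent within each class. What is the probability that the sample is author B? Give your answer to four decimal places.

0.9015

author A: 0.35 × 0.85 × (1−0.95) × (1−0.65) × 0.1 = 0.000520625
author D: 0.05 × 0.7 × (1−0.4) × (1−0.95) × 0.6 = 0.00063
author B: 0.6 × 0.9 × (1−0.8) × (1−0.85) × 0.65 = 0.01053
P(author B | x) = 0.01053 / 0.011680625 ≈ 0.9015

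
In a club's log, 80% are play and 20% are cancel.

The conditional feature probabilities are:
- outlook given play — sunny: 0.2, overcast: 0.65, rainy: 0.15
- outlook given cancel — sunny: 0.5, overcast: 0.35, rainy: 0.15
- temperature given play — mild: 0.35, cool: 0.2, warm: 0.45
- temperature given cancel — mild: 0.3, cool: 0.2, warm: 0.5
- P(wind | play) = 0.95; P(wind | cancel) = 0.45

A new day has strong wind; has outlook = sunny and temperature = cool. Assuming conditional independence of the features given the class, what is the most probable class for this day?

play: 0.8 × 0.2 × 0.2 × 0.95 = 0.0304
cancel: 0.2 × 0.5 × 0.2 × 0.45 = 0.009
Highest score → play.

play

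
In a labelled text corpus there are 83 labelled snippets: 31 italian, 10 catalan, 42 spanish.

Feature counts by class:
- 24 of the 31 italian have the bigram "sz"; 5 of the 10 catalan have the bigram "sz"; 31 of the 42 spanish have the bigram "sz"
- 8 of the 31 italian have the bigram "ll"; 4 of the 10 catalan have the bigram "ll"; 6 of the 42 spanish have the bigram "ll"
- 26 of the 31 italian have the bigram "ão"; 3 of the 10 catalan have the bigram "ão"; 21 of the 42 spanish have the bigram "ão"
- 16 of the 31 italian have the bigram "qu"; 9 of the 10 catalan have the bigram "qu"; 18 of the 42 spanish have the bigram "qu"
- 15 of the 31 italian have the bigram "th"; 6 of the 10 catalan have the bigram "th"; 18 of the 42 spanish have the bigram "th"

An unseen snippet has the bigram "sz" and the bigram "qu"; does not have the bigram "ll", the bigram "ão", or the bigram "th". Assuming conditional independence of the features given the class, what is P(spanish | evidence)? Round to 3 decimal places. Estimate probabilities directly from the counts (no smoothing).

0.681

italian: (31/83) × (24/31) × (23/31) × (5/31) × (16/31) × (16/31) ≈ 0.00921773
catalan: (10/83) × (5/10) × (6/10) × (7/10) × (9/10) × (4/10) ≈ 0.00910843
spanish: (42/83) × (31/42) × (36/42) × (21/42) × (18/42) × (24/42) ≈ 0.0392005
P(spanish | x) = 0.0392005 / 0.05752666 ≈ 0.681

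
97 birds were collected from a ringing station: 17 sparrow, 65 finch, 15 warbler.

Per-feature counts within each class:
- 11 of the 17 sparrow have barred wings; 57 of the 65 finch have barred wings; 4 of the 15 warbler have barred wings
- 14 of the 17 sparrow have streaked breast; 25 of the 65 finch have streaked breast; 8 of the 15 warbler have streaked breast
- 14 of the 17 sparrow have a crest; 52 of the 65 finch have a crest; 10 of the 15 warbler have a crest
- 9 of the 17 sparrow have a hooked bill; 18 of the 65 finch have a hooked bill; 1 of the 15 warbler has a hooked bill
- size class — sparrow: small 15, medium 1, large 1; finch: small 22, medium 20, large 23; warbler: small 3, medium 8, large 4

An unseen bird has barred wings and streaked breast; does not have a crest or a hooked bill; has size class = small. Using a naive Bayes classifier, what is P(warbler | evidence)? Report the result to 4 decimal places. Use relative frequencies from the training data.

0.0710

sparrow: (17/97) × (11/17) × (14/17) × (3/17) × (8/17) × (15/17) ≈ 0.00684315
finch: (65/97) × (57/65) × (25/65) × (13/65) × (47/65) × (22/65) ≈ 0.0110625
warbler: (15/97) × (4/15) × (8/15) × (5/15) × (14/15) × (3/15) ≈ 0.00136846
P(warbler | x) = 0.00136846 / 0.01927411 ≈ 0.0710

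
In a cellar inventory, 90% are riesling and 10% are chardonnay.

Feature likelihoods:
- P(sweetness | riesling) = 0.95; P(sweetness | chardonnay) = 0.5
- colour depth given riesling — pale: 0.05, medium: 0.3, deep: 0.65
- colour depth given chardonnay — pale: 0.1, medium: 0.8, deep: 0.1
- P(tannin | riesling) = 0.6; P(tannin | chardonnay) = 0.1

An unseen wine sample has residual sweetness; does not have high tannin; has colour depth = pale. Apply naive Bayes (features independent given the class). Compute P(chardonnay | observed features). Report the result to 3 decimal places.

riesling: 0.9 × 0.95 × 0.05 × (1−0.6) = 0.0171
chardonnay: 0.1 × 0.5 × 0.1 × (1−0.1) = 0.0045
P(chardonnay | x) = 0.0045 / 0.0216 ≈ 0.208

0.208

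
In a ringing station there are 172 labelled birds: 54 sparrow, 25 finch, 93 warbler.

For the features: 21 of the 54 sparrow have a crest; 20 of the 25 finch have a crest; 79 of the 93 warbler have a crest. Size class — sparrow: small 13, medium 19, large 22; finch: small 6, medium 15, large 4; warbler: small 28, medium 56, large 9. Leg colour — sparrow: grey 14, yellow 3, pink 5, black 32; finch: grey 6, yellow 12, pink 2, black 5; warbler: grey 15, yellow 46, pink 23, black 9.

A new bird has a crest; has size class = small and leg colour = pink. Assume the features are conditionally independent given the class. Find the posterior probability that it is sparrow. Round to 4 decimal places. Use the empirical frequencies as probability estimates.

sparrow: (54/172) × (21/54) × (13/54) × (5/54) ≈ 0.00272155
finch: (25/172) × (20/25) × (6/25) × (2/25) ≈ 0.00223256
warbler: (93/172) × (79/93) × (28/93) × (23/93) ≈ 0.0341994
P(sparrow | x) = 0.00272155 / 0.03915351 ≈ 0.0695

0.0695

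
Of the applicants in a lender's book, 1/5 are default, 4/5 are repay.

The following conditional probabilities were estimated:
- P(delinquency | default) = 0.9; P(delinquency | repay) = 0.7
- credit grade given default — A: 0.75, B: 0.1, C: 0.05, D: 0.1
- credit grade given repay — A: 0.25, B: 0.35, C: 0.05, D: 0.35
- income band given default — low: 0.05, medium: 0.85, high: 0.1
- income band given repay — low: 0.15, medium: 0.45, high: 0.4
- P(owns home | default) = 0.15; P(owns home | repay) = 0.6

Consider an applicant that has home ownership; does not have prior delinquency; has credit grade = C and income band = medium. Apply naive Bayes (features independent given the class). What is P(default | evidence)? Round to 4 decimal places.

0.0379

default: 0.2 × (1−0.9) × 0.05 × 0.85 × 0.15 = 0.0001275
repay: 0.8 × (1−0.7) × 0.05 × 0.45 × 0.6 = 0.00324
P(default | x) = 0.0001275 / 0.0033675 ≈ 0.0379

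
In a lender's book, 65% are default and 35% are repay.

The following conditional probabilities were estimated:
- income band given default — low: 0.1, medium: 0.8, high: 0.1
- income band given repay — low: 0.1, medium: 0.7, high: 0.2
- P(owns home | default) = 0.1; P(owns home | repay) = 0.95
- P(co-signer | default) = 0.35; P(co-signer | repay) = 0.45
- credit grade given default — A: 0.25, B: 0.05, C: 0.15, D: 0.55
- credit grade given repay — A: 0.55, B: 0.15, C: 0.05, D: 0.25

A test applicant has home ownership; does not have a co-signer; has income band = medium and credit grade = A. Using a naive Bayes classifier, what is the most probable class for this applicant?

repay

default: 0.65 × 0.8 × 0.1 × (1−0.35) × 0.25 = 0.00845
repay: 0.35 × 0.7 × 0.95 × (1−0.45) × 0.55 = 0.070406875
Highest score → repay.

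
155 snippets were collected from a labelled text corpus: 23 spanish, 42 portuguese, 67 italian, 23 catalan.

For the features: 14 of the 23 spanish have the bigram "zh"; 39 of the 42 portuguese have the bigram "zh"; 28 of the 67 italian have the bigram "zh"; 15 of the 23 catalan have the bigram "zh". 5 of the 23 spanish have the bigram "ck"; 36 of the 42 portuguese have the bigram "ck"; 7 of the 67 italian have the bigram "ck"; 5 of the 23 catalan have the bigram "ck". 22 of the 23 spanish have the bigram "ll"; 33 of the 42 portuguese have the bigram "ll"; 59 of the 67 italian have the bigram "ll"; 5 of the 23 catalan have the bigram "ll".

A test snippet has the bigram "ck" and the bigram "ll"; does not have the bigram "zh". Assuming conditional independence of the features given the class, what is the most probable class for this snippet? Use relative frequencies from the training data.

italian

spanish: (23/155) × (9/23) × (5/23) × (22/23) ≈ 0.0120739
portuguese: (42/155) × (3/42) × (36/42) × (33/42) ≈ 0.0130349
italian: (67/155) × (39/67) × (7/67) × (59/67) ≈ 0.0231491
catalan: (23/155) × (8/23) × (5/23) × (5/23) ≈ 0.00243917
Highest score → italian.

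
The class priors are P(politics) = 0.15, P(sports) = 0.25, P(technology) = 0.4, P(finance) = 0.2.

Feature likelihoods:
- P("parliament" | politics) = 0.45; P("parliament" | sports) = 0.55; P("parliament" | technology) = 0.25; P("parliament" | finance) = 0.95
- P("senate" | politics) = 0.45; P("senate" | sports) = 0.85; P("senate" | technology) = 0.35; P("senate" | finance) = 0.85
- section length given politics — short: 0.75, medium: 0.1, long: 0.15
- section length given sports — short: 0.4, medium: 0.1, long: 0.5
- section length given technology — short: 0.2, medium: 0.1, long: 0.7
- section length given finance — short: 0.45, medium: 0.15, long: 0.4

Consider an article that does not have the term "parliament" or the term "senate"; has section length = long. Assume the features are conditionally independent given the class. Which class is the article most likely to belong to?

technology

politics: 0.15 × (1−0.45) × (1−0.45) × 0.15 = 0.00680625
sports: 0.25 × (1−0.55) × (1−0.85) × 0.5 = 0.0084375
technology: 0.4 × (1−0.25) × (1−0.35) × 0.7 = 0.1365
finance: 0.2 × (1−0.95) × (1−0.85) × 0.4 = 0.0006
Highest score → technology.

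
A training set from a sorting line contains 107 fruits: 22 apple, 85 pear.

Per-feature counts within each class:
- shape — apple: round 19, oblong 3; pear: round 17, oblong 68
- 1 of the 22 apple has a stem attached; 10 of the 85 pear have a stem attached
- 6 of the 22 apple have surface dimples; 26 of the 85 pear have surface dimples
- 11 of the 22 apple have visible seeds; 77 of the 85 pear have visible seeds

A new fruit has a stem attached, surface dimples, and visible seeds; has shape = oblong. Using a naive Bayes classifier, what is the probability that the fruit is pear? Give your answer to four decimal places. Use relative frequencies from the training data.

0.9917

apple: (22/107) × (3/22) × (1/22) × (6/22) × (11/22) ≈ 0.000173785
pear: (85/107) × (68/85) × (10/85) × (26/85) × (77/85) ≈ 0.0207173
P(pear | x) = 0.0207173 / 0.020891085 ≈ 0.9917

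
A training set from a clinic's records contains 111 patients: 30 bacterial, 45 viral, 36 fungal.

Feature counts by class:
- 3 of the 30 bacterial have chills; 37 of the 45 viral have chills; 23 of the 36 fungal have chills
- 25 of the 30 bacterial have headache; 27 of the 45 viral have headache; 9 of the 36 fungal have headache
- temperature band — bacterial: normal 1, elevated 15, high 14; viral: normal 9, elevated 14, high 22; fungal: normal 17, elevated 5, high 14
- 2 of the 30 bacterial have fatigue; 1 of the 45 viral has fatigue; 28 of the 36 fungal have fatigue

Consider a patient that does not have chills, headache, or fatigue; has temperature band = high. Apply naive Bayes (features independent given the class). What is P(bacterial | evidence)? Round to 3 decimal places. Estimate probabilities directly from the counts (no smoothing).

0.452

bacterial: (30/111) × (27/30) × (5/30) × (14/30) × (28/30) ≈ 0.0176577
viral: (45/111) × (8/45) × (18/45) × (22/45) × (44/45) ≈ 0.0137809
fungal: (36/111) × (13/36) × (27/36) × (14/36) × (8/36) ≈ 0.00759092
P(bacterial | x) = 0.0176577 / 0.03902952 ≈ 0.452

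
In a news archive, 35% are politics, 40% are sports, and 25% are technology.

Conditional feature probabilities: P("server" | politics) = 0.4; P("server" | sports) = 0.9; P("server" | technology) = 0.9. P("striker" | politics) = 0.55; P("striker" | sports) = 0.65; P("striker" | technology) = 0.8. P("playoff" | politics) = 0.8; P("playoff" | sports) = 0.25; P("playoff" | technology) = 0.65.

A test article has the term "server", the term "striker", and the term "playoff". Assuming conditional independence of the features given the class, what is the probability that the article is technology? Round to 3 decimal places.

politics: 0.35 × 0.4 × 0.55 × 0.8 = 0.0616
sports: 0.4 × 0.9 × 0.65 × 0.25 = 0.0585
technology: 0.25 × 0.9 × 0.8 × 0.65 = 0.117
P(technology | x) = 0.117 / 0.2371 ≈ 0.493

0.493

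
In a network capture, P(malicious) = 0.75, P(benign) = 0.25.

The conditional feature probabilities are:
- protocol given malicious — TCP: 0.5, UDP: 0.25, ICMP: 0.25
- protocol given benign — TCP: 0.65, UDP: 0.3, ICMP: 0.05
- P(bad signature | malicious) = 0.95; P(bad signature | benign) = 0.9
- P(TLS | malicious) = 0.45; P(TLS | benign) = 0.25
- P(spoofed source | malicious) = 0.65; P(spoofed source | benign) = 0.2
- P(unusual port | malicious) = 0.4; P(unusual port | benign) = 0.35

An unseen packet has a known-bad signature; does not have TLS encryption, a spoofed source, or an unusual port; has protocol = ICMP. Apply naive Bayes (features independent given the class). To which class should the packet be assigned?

malicious: 0.75 × 0.25 × 0.95 × (1−0.45) × (1−0.65) × (1−0.4) = 0.0205734375
benign: 0.25 × 0.05 × 0.9 × (1−0.25) × (1−0.2) × (1−0.35) = 0.0043875
Highest score → malicious.

malicious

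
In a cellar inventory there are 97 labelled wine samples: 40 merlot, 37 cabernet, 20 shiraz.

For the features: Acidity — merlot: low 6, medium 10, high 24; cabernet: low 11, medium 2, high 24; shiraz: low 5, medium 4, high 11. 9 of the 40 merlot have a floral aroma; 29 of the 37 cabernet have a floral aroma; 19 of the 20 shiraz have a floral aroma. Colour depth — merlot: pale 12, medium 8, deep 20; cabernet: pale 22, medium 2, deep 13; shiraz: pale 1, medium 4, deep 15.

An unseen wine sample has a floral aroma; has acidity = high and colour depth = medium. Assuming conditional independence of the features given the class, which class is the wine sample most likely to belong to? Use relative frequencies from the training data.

shiraz

merlot: (40/97) × (24/40) × (9/40) × (8/40) ≈ 0.011134
cabernet: (37/97) × (24/37) × (29/37) × (2/37) ≈ 0.0104825
shiraz: (20/97) × (11/20) × (19/20) × (4/20) ≈ 0.0215464
Highest score → shiraz.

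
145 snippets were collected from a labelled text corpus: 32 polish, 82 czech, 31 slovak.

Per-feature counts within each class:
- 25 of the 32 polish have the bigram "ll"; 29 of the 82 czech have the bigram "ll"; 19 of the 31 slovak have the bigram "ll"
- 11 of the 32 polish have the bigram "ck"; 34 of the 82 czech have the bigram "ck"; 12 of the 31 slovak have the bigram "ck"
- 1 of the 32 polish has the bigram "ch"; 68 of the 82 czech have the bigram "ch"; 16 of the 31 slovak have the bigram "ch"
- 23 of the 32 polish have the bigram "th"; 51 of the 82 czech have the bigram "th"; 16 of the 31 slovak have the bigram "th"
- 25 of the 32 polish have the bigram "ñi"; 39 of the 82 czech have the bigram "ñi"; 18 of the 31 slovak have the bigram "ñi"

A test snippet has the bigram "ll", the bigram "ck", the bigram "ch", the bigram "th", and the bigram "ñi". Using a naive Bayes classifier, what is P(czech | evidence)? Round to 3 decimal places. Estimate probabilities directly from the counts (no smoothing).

0.696

polish: (32/145) × (25/32) × (11/32) × (1/32) × (23/32) × (25/32) ≈ 0.00104
czech: (82/145) × (29/82) × (34/82) × (68/82) × (51/82) × (39/82) ≈ 0.0203422
slovak: (31/145) × (19/31) × (12/31) × (16/31) × (16/31) × (18/31) ≈ 0.00784572
P(czech | x) = 0.0203422 / 0.02922792 ≈ 0.696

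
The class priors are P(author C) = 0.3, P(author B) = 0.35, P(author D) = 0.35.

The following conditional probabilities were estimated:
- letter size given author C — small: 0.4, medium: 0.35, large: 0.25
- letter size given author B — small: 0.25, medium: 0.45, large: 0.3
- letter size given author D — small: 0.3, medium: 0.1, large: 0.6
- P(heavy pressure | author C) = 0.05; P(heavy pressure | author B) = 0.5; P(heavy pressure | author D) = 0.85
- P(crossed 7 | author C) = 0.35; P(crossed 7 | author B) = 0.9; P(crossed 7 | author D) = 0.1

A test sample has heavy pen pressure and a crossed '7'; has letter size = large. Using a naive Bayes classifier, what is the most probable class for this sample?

author B

author C: 0.3 × 0.25 × 0.05 × 0.35 = 0.0013125
author B: 0.35 × 0.3 × 0.5 × 0.9 = 0.04725
author D: 0.35 × 0.6 × 0.85 × 0.1 = 0.01785
Highest score → author B.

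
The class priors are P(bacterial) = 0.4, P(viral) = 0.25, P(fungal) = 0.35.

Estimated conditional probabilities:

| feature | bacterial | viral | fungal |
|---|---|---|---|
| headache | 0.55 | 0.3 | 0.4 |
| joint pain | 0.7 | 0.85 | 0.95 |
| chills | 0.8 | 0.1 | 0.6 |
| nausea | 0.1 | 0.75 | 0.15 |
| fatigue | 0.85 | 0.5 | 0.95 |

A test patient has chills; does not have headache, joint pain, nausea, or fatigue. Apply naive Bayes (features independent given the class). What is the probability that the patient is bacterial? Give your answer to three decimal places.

0.907

bacterial: 0.4 × (1−0.55) × (1−0.7) × 0.8 × (1−0.1) × (1−0.85) = 0.005832
viral: 0.25 × (1−0.3) × (1−0.85) × 0.1 × (1−0.75) × (1−0.5) = 0.000328125
fungal: 0.35 × (1−0.4) × (1−0.95) × 0.6 × (1−0.15) × (1−0.95) = 0.00026775
P(bacterial | x) = 0.005832 / 0.006427875 ≈ 0.907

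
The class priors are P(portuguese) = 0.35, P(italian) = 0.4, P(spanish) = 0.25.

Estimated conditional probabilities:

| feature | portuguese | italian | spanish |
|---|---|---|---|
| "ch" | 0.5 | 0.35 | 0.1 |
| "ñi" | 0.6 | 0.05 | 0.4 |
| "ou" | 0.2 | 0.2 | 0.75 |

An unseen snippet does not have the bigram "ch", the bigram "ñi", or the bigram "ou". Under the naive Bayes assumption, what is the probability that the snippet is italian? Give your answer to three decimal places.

portuguese: 0.35 × (1−0.5) × (1−0.6) × (1−0.2) = 0.056
italian: 0.4 × (1−0.35) × (1−0.05) × (1−0.2) = 0.1976
spanish: 0.25 × (1−0.1) × (1−0.4) × (1−0.75) = 0.03375
P(italian | x) = 0.1976 / 0.28735 ≈ 0.688

0.688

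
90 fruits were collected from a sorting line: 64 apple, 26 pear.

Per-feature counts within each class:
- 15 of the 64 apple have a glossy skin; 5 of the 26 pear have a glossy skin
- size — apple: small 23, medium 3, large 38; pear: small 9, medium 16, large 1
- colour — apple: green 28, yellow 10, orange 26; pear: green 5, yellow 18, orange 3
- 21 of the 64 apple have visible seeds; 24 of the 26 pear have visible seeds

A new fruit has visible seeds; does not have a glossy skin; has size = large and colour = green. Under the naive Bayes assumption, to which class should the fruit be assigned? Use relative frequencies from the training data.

apple: (64/90) × (49/64) × (38/64) × (28/64) × (21/64) ≈ 0.046406
pear: (26/90) × (21/26) × (1/26) × (5/26) × (24/26) ≈ 0.00159308
Highest score → apple.

apple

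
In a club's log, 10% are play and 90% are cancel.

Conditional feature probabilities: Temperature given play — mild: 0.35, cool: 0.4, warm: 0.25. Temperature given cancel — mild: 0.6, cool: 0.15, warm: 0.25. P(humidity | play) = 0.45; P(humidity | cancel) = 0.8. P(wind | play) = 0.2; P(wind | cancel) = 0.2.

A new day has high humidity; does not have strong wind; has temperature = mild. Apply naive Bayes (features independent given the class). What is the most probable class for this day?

play: 0.1 × 0.35 × 0.45 × (1−0.2) = 0.0126
cancel: 0.9 × 0.6 × 0.8 × (1−0.2) = 0.3456
Highest score → cancel.

cancel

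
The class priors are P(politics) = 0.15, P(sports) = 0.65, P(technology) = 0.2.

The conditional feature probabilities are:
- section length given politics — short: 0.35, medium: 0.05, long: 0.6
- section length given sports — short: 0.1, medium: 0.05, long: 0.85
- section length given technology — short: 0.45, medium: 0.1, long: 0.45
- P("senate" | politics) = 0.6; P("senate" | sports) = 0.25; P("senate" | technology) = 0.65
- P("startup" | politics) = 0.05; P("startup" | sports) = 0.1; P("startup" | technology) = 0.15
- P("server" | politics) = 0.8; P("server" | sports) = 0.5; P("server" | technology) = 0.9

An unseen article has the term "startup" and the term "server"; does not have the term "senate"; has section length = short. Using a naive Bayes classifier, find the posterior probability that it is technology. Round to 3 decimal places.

politics: 0.15 × 0.35 × (1−0.6) × 0.05 × 0.8 = 0.00084
sports: 0.65 × 0.1 × (1−0.25) × 0.1 × 0.5 = 0.0024375
technology: 0.2 × 0.45 × (1−0.65) × 0.15 × 0.9 = 0.0042525
P(technology | x) = 0.0042525 / 0.00753 ≈ 0.565

0.565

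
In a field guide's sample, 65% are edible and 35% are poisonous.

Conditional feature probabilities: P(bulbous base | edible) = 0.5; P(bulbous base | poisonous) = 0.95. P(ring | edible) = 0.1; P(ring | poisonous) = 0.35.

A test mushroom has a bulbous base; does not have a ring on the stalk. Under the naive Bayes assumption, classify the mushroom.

edible: 0.65 × 0.5 × (1−0.1) = 0.2925
poisonous: 0.35 × 0.95 × (1−0.35) = 0.216125
Highest score → edible.

edible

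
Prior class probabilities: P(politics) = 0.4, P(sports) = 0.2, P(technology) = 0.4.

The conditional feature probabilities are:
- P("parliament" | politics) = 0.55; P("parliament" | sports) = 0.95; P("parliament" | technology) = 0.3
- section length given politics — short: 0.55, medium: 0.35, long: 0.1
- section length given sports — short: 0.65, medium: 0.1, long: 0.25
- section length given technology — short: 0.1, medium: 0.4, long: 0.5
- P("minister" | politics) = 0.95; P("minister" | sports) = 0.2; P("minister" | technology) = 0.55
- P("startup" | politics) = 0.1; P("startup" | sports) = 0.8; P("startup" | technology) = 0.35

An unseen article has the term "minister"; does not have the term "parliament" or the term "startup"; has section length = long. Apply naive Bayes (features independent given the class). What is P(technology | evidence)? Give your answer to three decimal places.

politics: 0.4 × (1−0.55) × 0.1 × 0.95 × (1−0.1) = 0.01539
sports: 0.2 × (1−0.95) × 0.25 × 0.2 × (1−0.8) = 0.0001
technology: 0.4 × (1−0.3) × 0.5 × 0.55 × (1−0.35) = 0.05005
P(technology | x) = 0.05005 / 0.06554 ≈ 0.764

0.764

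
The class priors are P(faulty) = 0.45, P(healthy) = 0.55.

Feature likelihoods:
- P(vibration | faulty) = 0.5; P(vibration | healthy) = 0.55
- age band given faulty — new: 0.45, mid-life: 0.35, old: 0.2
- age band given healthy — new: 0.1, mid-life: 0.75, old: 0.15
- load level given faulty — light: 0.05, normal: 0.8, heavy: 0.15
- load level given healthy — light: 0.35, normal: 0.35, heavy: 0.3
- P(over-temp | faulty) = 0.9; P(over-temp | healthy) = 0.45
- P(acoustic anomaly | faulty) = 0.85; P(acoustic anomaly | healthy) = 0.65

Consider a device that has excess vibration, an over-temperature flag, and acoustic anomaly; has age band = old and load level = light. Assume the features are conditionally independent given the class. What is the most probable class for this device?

faulty: 0.45 × 0.5 × 0.2 × 0.05 × 0.9 × 0.85 = 0.00172125
healthy: 0.55 × 0.55 × 0.15 × 0.35 × 0.45 × 0.65 = 0.004645265625
Highest score → healthy.

healthy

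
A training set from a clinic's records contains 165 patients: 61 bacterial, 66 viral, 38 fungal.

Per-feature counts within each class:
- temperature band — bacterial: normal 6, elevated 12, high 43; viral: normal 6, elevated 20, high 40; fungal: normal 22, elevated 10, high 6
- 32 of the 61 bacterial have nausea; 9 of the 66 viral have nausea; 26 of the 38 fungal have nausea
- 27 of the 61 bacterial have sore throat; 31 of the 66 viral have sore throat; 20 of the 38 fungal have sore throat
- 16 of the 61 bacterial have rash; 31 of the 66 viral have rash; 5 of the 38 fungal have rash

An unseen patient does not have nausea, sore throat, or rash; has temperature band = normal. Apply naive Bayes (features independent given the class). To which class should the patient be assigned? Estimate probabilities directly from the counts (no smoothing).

fungal

bacterial: (61/165) × (6/61) × (29/61) × (34/61) × (45/61) ≈ 0.00710832
viral: (66/165) × (6/66) × (57/66) × (35/66) × (35/66) ≈ 0.00883174
fungal: (38/165) × (22/38) × (12/38) × (18/38) × (33/38) ≈ 0.0173203
Highest score → fungal.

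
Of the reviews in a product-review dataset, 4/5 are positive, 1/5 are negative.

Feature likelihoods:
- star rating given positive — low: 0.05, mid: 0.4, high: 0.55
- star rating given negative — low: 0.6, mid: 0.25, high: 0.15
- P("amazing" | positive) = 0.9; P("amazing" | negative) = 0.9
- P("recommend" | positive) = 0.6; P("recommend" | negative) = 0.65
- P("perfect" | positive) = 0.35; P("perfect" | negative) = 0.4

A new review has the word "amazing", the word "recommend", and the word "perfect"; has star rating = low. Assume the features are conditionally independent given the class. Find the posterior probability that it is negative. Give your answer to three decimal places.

0.788

positive: 0.8 × 0.05 × 0.9 × 0.6 × 0.35 = 0.00756
negative: 0.2 × 0.6 × 0.9 × 0.65 × 0.4 = 0.02808
P(negative | x) = 0.02808 / 0.03564 ≈ 0.788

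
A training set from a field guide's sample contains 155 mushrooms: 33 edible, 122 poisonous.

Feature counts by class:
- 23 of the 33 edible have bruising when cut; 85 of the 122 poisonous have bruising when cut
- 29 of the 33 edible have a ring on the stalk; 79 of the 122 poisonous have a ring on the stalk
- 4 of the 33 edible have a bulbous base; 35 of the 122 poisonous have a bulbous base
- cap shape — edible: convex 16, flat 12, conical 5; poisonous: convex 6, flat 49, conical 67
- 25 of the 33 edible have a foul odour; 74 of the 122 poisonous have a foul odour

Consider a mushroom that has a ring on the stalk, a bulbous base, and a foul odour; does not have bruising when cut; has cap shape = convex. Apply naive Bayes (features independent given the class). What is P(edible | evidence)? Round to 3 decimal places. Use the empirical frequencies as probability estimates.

0.656

edible: (33/155) × (10/33) × (29/33) × (4/33) × (16/33) × (25/33) ≈ 0.00252424
poisonous: (122/155) × (37/122) × (79/122) × (35/122) × (6/122) × (74/122) ≈ 0.00132284
P(edible | x) = 0.00252424 / 0.00384708 ≈ 0.656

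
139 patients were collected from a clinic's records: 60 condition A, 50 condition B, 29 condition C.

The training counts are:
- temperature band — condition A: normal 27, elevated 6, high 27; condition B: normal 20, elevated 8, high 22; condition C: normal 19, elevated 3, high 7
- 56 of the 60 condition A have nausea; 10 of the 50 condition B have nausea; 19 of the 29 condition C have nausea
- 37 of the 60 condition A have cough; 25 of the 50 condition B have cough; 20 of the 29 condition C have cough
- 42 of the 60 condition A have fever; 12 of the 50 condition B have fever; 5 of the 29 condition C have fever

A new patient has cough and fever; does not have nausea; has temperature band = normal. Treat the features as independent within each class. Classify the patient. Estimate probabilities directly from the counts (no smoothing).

condition A: (60/139) × (27/60) × (4/60) × (37/60) × (42/60) ≈ 0.00558993
condition B: (50/139) × (20/50) × (40/50) × (25/50) × (12/50) ≈ 0.0138129
condition C: (29/139) × (19/29) × (10/29) × (20/29) × (5/29) ≈ 0.0056046
Highest score → condition B.

condition B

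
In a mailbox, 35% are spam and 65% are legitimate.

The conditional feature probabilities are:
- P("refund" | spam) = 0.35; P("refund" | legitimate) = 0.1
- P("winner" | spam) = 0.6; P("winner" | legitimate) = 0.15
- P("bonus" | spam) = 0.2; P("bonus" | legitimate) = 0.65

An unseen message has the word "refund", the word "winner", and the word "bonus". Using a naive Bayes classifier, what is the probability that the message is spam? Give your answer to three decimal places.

spam: 0.35 × 0.35 × 0.6 × 0.2 = 0.0147
legitimate: 0.65 × 0.1 × 0.15 × 0.65 = 0.0063375
P(spam | x) = 0.0147 / 0.0210375 ≈ 0.699

0.699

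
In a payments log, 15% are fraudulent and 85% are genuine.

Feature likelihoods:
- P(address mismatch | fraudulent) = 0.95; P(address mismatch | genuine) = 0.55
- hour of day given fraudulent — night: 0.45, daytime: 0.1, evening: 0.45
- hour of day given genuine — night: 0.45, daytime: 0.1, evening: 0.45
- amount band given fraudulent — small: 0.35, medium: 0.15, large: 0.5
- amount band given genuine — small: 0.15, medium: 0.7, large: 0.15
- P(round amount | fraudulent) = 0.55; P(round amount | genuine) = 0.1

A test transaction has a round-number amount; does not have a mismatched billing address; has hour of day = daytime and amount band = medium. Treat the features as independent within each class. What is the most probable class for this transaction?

genuine

fraudulent: 0.15 × (1−0.95) × 0.1 × 0.15 × 0.55 = 0.000061875
genuine: 0.85 × (1−0.55) × 0.1 × 0.7 × 0.1 = 0.0026775
Highest score → genuine.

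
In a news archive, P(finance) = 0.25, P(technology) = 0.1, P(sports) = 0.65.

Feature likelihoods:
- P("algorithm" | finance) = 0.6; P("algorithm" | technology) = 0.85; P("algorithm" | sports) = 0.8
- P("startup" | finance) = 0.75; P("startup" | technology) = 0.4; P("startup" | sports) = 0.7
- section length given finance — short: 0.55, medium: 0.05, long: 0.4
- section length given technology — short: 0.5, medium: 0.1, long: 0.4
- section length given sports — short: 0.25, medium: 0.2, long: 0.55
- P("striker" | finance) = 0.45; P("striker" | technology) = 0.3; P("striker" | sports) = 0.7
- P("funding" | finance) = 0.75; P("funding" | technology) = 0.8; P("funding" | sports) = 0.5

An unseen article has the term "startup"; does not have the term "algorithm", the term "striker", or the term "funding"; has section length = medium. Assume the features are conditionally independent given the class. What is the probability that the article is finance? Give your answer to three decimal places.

finance: 0.25 × (1−0.6) × 0.75 × 0.05 × (1−0.45) × (1−0.75) = 0.000515625
technology: 0.1 × (1−0.85) × 0.4 × 0.1 × (1−0.3) × (1−0.8) = 0.000084
sports: 0.65 × (1−0.8) × 0.7 × 0.2 × (1−0.7) × (1−0.5) = 0.00273
P(finance | x) = 0.000515625 / 0.003329625 ≈ 0.155

0.155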